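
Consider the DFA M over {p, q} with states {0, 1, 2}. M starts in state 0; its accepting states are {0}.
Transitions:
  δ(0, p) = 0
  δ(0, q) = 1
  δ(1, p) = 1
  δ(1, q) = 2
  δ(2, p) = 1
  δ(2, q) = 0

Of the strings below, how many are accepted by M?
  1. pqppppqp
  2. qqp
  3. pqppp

0

pqppppqp: rejected
qqp: rejected
pqppp: rejected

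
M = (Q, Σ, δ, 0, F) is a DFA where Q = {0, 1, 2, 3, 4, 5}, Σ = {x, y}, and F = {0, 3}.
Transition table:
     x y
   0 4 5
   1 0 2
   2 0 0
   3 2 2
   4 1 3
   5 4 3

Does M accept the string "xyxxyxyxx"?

accepted

0 --x--> 4
4 --y--> 3
3 --x--> 2
2 --x--> 0
0 --y--> 5
5 --x--> 4
4 --y--> 3
3 --x--> 2
2 --x--> 0
End in state 0, which is an accepting state.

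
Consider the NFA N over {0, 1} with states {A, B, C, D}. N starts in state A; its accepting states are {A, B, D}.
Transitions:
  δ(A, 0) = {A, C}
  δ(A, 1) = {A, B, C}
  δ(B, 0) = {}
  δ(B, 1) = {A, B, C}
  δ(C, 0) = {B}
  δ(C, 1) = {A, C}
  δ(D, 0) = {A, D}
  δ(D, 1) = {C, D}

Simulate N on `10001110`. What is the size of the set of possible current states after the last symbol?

3

Start: {A}
read 1: {A, B, C}
read 0: {A, B, C}
read 0: {A, B, C}
read 0: {A, B, C}
read 1: {A, B, C}
read 1: {A, B, C}
read 1: {A, B, C}
read 0: {A, B, C}
Final reachable set {A, B, C} has 3 states.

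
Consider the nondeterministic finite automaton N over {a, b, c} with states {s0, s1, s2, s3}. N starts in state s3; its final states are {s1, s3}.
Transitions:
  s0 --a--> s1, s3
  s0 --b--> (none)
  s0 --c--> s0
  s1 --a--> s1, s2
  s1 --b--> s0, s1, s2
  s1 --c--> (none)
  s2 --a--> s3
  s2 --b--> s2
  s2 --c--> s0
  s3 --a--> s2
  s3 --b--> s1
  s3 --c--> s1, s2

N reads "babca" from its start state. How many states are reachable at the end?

2

Start: {s3}
read b: {s1}
read a: {s1, s2}
read b: {s0, s1, s2}
read c: {s0}
read a: {s1, s3}
Final reachable set {s1, s3} has 2 states.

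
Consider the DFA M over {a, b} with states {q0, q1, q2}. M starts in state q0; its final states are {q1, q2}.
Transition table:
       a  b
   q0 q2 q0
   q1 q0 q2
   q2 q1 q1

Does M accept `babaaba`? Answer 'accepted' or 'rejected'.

rejected

q0 --b--> q0
q0 --a--> q2
q2 --b--> q1
q1 --a--> q0
q0 --a--> q2
q2 --b--> q1
q1 --a--> q0
End in state q0, which is not an accepting state.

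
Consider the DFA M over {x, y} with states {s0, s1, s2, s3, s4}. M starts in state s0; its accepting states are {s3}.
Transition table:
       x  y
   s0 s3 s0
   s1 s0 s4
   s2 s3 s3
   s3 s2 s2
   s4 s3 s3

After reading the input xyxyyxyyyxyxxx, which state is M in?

s0 --x--> s3
s3 --y--> s2
s2 --x--> s3
s3 --y--> s2
s2 --y--> s3
s3 --x--> s2
s2 --y--> s3
s3 --y--> s2
s2 --y--> s3
s3 --x--> s2
s2 --y--> s3
s3 --x--> s2
s2 --x--> s3
s3 --x--> s2

s2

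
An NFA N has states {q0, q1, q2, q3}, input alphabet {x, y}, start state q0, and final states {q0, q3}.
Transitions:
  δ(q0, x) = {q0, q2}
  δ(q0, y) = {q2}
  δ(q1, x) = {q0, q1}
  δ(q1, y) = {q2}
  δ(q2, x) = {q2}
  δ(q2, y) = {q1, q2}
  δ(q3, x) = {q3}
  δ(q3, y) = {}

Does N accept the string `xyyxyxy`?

Start: {q0}
read x: {q0, q2}
read y: {q1, q2}
read y: {q1, q2}
read x: {q0, q1, q2}
read y: {q1, q2}
read x: {q0, q1, q2}
read y: {q1, q2}
Reachable ∩ accepting = {} — empty.

rejected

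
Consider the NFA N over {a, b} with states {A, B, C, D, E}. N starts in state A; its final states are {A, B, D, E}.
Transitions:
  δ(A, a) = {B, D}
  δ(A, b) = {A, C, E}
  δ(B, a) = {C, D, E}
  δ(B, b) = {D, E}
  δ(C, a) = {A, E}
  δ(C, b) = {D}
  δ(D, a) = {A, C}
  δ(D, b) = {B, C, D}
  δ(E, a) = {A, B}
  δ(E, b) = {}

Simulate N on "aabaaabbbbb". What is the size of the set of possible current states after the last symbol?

5

Start: {A}
read a: {B, D}
read a: {A, C, D, E}
read b: {A, B, C, D, E}
read a: {A, B, C, D, E}
read a: {A, B, C, D, E}
read a: {A, B, C, D, E}
read b: {A, B, C, D, E}
read b: {A, B, C, D, E}
read b: {A, B, C, D, E}
read b: {A, B, C, D, E}
read b: {A, B, C, D, E}
Final reachable set {A, B, C, D, E} has 5 states.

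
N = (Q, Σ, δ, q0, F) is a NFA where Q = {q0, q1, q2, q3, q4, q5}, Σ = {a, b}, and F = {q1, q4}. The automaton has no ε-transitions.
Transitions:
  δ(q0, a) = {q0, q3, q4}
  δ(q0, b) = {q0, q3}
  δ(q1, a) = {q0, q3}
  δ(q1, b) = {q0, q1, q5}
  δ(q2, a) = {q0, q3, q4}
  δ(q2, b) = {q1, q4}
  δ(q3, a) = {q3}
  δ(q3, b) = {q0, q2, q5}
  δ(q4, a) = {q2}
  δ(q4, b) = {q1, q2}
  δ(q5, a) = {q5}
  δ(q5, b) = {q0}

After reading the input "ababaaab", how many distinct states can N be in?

Start: {q0}
read a: {q0, q3, q4}
read b: {q0, q1, q2, q3, q5}
read a: {q0, q3, q4, q5}
read b: {q0, q1, q2, q3, q5}
read a: {q0, q3, q4, q5}
read a: {q0, q2, q3, q4, q5}
read a: {q0, q2, q3, q4, q5}
read b: {q0, q1, q2, q3, q4, q5}
Final reachable set {q0, q1, q2, q3, q4, q5} has 6 states.

6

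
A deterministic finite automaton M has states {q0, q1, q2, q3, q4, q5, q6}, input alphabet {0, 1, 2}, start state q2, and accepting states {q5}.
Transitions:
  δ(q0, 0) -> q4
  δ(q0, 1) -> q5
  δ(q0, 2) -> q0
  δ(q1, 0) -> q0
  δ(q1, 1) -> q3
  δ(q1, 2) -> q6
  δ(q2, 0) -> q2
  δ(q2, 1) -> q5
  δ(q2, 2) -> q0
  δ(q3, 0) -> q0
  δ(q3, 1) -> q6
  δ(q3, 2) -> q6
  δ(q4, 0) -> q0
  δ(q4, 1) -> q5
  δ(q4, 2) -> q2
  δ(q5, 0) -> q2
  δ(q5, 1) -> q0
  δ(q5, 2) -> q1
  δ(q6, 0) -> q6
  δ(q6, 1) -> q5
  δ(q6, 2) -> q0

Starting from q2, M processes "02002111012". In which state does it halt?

q2 --0--> q2
q2 --2--> q0
q0 --0--> q4
q4 --0--> q0
q0 --2--> q0
q0 --1--> q5
q5 --1--> q0
q0 --1--> q5
q5 --0--> q2
q2 --1--> q5
q5 --2--> q1

q1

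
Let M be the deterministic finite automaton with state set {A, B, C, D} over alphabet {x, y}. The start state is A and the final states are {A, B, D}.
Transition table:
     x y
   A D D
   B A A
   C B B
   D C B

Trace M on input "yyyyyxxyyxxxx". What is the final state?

A --y--> D
D --y--> B
B --y--> A
A --y--> D
D --y--> B
B --x--> A
A --x--> D
D --y--> B
B --y--> A
A --x--> D
D --x--> C
C --x--> B
B --x--> A

A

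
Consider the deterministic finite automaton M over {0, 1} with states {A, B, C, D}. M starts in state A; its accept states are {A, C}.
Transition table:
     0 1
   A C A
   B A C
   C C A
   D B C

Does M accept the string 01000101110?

accepted

A --0--> C
C --1--> A
A --0--> C
C --0--> C
C --0--> C
C --1--> A
A --0--> C
C --1--> A
A --1--> A
A --1--> A
A --0--> C
End in state C, which is an accepting state.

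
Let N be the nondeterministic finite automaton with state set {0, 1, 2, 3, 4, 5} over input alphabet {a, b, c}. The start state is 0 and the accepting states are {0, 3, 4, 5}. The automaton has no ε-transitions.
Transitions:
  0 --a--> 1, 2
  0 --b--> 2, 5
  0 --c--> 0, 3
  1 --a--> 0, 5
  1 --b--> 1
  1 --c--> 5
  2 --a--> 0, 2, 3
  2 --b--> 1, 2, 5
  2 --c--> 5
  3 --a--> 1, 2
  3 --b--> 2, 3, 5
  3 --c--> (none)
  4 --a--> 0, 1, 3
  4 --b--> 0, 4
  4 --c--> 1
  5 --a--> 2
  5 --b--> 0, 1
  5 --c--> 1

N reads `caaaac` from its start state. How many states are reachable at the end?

Start: {0}
read c: {0, 3}
read a: {1, 2}
read a: {0, 2, 3, 5}
read a: {0, 1, 2, 3}
read a: {0, 1, 2, 3, 5}
read c: {0, 1, 3, 5}
Final reachable set {0, 1, 3, 5} has 4 states.

4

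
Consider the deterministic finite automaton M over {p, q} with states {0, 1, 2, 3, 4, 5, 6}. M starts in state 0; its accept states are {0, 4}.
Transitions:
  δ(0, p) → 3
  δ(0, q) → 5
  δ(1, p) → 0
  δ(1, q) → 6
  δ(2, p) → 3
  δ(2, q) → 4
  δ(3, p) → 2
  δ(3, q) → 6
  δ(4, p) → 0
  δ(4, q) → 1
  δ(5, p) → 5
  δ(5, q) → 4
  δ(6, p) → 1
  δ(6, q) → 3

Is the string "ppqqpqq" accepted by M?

0 --p--> 3
3 --p--> 2
2 --q--> 4
4 --q--> 1
1 --p--> 0
0 --q--> 5
5 --q--> 4
End in state 4, which is an accepting state.

accepted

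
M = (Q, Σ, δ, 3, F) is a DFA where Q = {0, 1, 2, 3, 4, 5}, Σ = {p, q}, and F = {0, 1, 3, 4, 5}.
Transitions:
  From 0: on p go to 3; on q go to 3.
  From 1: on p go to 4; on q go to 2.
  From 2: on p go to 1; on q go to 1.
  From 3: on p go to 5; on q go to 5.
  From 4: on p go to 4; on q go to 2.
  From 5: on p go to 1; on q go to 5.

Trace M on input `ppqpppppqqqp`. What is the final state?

3 --p--> 5
5 --p--> 1
1 --q--> 2
2 --p--> 1
1 --p--> 4
4 --p--> 4
4 --p--> 4
4 --p--> 4
4 --q--> 2
2 --q--> 1
1 --q--> 2
2 --p--> 1

1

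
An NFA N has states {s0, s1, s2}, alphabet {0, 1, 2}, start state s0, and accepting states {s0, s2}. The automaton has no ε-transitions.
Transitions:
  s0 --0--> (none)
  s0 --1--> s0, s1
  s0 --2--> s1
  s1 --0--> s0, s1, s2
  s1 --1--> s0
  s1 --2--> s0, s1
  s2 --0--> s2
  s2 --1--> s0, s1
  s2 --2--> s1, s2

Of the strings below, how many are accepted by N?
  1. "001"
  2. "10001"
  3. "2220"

2

"001": rejected
"10001": accepted
"2220": accepted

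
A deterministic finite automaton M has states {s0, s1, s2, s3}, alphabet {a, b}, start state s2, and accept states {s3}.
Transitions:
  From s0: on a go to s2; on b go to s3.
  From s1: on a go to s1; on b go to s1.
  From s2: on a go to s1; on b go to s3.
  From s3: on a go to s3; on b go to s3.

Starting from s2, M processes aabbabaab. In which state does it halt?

s1

s2 --a--> s1
s1 --a--> s1
s1 --b--> s1
s1 --b--> s1
s1 --a--> s1
s1 --b--> s1
s1 --a--> s1
s1 --a--> s1
s1 --b--> s1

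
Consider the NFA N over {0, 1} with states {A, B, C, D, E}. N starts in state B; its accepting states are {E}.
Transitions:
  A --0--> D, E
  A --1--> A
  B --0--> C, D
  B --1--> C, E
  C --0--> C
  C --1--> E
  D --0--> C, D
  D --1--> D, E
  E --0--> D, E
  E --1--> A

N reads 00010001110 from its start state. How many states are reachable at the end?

3

Start: {B}
read 0: {C, D}
read 0: {C, D}
read 0: {C, D}
read 1: {D, E}
read 0: {C, D, E}
read 0: {C, D, E}
read 0: {C, D, E}
read 1: {A, D, E}
read 1: {A, D, E}
read 1: {A, D, E}
read 0: {C, D, E}
Final reachable set {C, D, E} has 3 states.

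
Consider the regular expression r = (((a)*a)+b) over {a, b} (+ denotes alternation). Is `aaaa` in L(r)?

The left alternative ((a)*a) matches aaaa.

yes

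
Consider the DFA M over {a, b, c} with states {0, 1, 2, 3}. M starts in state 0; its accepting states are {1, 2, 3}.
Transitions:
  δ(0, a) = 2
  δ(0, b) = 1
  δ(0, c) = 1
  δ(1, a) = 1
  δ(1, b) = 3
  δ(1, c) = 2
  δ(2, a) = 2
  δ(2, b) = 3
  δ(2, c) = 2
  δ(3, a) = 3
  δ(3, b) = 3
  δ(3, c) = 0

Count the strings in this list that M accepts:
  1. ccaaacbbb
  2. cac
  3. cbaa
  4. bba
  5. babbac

ccaaacbbb: accepted
cac: accepted
cbaa: accepted
bba: accepted
babbac: rejected

4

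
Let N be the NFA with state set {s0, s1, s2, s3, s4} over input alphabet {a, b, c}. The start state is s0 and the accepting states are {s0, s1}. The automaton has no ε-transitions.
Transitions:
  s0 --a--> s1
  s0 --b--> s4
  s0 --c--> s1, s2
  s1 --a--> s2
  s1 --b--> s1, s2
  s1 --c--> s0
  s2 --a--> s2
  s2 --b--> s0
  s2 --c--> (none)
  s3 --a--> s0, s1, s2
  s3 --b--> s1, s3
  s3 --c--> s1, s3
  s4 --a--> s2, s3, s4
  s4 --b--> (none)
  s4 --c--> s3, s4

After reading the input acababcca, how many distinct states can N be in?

1

Start: {s0}
read a: {s1}
read c: {s0}
read a: {s1}
read b: {s1, s2}
read a: {s2}
read b: {s0}
read c: {s1, s2}
read c: {s0}
read a: {s1}
Final reachable set {s1} has 1 state.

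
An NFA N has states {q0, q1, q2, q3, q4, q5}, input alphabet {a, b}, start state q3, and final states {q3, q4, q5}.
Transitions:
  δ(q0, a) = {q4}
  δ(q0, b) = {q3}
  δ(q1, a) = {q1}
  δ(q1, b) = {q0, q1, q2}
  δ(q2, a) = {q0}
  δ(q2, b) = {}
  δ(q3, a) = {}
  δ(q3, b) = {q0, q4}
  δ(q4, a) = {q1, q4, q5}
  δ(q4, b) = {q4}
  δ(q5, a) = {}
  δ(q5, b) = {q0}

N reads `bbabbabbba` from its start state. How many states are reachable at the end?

Start: {q3}
read b: {q0, q4}
read b: {q3, q4}
read a: {q1, q4, q5}
read b: {q0, q1, q2, q4}
read b: {q0, q1, q2, q3, q4}
read a: {q0, q1, q4, q5}
read b: {q0, q1, q2, q3, q4}
read b: {q0, q1, q2, q3, q4}
read b: {q0, q1, q2, q3, q4}
read a: {q0, q1, q4, q5}
Final reachable set {q0, q1, q4, q5} has 4 states.

4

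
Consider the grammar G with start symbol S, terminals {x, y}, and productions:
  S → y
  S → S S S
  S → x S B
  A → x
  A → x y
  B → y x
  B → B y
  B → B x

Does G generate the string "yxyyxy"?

yes

S ⇒ SSS ⇒ ySS ⇒ yxSBS ⇒ yxyBS ⇒ yxyyxS ⇒ yxyyxy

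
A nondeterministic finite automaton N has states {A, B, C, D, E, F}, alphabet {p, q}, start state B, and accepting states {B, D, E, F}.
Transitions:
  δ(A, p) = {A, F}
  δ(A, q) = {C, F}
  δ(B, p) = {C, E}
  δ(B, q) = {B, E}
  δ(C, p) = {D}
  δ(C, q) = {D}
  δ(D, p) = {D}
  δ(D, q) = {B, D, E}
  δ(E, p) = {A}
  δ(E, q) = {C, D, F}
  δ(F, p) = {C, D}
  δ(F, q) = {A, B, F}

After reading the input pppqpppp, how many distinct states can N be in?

4

Start: {B}
read p: {C, E}
read p: {A, D}
read p: {A, D, F}
read q: {A, B, C, D, E, F}
read p: {A, C, D, E, F}
read p: {A, C, D, F}
read p: {A, C, D, F}
read p: {A, C, D, F}
Final reachable set {A, C, D, F} has 4 states.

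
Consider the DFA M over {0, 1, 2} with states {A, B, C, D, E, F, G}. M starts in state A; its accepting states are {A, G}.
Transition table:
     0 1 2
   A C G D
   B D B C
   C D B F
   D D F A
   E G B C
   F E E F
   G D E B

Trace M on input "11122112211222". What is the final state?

A --1--> G
G --1--> E
E --1--> B
B --2--> C
C --2--> F
F --1--> E
E --1--> B
B --2--> C
C --2--> F
F --1--> E
E --1--> B
B --2--> C
C --2--> F
F --2--> F

F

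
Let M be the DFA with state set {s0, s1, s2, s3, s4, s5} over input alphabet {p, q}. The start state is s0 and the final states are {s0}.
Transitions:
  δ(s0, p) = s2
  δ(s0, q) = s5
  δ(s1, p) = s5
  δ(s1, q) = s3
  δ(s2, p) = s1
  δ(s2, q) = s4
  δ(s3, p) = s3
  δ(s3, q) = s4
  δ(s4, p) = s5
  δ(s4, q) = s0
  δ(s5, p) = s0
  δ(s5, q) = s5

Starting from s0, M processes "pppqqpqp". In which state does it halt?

s0 --p--> s2
s2 --p--> s1
s1 --p--> s5
s5 --q--> s5
s5 --q--> s5
s5 --p--> s0
s0 --q--> s5
s5 --p--> s0

s0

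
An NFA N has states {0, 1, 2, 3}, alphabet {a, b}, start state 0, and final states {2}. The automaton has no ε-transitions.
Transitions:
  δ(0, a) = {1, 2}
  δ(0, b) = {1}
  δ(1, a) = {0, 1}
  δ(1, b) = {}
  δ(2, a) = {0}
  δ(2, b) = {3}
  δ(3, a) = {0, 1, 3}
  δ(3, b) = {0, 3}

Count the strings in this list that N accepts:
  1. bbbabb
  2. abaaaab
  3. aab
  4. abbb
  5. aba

bbbabb: rejected
abaaaab: rejected
aab: rejected
abbb: rejected
aba: rejected

0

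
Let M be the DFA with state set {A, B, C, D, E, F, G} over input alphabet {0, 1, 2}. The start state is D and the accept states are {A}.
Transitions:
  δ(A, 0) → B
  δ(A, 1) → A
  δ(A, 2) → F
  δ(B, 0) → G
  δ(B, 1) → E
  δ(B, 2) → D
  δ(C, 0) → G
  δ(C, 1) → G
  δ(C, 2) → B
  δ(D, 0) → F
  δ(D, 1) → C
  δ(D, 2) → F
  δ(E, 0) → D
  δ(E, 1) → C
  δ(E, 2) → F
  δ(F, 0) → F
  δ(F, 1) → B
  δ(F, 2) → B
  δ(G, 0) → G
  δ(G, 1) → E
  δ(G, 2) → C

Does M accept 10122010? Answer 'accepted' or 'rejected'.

rejected

D --1--> C
C --0--> G
G --1--> E
E --2--> F
F --2--> B
B --0--> G
G --1--> E
E --0--> D
End in state D, which is not an accepting state.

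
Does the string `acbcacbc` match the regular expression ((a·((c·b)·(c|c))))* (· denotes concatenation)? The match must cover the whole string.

Split into 2 pieces acbc · acbc; each matches (a·((c·b)·(c|c))).

yes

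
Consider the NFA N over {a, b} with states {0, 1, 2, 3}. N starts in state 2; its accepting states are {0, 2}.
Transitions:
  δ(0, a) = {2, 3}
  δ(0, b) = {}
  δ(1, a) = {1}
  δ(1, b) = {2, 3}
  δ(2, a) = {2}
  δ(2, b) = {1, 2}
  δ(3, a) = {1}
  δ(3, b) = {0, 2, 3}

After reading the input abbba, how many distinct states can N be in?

3

Start: {2}
read a: {2}
read b: {1, 2}
read b: {1, 2, 3}
read b: {0, 1, 2, 3}
read a: {1, 2, 3}
Final reachable set {1, 2, 3} has 3 states.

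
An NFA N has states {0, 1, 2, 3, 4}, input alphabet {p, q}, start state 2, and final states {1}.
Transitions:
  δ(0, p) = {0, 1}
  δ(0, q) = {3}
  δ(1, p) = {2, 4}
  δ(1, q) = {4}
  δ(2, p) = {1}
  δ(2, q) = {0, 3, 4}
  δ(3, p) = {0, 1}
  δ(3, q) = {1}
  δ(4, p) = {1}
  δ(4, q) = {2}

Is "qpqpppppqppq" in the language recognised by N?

rejected

Start: {2}
read q: {0, 3, 4}
read p: {0, 1}
read q: {3, 4}
read p: {0, 1}
read p: {0, 1, 2, 4}
read p: {0, 1, 2, 4}
read p: {0, 1, 2, 4}
read p: {0, 1, 2, 4}
read q: {0, 2, 3, 4}
read p: {0, 1}
read p: {0, 1, 2, 4}
read q: {0, 2, 3, 4}
Reachable ∩ accepting = {} — empty.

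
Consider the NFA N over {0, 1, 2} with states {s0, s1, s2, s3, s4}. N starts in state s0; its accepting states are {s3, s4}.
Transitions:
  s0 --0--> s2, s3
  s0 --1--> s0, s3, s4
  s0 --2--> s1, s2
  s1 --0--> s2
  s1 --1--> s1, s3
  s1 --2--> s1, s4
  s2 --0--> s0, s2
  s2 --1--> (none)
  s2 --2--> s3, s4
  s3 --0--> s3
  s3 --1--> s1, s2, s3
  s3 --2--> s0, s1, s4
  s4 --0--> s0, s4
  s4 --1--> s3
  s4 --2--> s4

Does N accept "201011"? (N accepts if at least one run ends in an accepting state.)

Start: {s0}
read 2: {s1, s2}
read 0: {s0, s2}
read 1: {s0, s3, s4}
read 0: {s0, s2, s3, s4}
read 1: {s0, s1, s2, s3, s4}
read 1: {s0, s1, s2, s3, s4}
Reachable ∩ accepting = {s3, s4} — nonempty.

accepted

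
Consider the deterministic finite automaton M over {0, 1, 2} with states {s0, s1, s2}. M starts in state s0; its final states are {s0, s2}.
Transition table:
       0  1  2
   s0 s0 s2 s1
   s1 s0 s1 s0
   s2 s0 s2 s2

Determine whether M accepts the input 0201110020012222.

accepted

s0 --0--> s0
s0 --2--> s1
s1 --0--> s0
s0 --1--> s2
s2 --1--> s2
s2 --1--> s2
s2 --0--> s0
s0 --0--> s0
s0 --2--> s1
s1 --0--> s0
s0 --0--> s0
s0 --1--> s2
s2 --2--> s2
s2 --2--> s2
s2 --2--> s2
s2 --2--> s2
End in state s2, which is an accepting state.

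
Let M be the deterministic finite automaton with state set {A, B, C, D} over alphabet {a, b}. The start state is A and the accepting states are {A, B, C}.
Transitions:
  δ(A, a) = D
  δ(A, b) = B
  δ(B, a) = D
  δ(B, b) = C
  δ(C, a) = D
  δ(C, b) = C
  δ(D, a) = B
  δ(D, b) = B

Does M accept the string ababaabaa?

A --a--> D
D --b--> B
B --a--> D
D --b--> B
B --a--> D
D --a--> B
B --b--> C
C --a--> D
D --a--> B
End in state B, which is an accepting state.

accepted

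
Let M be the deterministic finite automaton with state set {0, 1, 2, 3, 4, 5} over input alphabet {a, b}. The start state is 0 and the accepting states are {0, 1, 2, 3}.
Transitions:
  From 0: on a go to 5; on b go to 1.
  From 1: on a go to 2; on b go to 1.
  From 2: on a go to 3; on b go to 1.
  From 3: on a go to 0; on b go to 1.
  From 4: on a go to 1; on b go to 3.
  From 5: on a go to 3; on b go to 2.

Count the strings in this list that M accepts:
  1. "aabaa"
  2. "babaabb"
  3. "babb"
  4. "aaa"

"aabaa": accepted
"babaabb": accepted
"babb": accepted
"aaa": accepted

4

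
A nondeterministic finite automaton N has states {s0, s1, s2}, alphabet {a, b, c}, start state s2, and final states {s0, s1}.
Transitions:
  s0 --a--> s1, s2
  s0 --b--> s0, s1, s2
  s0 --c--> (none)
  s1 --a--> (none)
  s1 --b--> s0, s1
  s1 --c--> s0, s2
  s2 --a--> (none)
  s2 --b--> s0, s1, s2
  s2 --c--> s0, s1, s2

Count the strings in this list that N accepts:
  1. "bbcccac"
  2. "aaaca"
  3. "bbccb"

"bbcccac": accepted
"aaaca": rejected
"bbccb": accepted

2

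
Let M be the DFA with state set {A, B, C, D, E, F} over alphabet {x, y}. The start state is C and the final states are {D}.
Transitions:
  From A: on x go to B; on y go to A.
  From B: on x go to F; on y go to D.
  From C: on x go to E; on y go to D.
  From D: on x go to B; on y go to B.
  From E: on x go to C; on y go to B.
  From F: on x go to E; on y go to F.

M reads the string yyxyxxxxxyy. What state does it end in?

C --y--> D
D --y--> B
B --x--> F
F --y--> F
F --x--> E
E --x--> C
C --x--> E
E --x--> C
C --x--> E
E --y--> B
B --y--> D

D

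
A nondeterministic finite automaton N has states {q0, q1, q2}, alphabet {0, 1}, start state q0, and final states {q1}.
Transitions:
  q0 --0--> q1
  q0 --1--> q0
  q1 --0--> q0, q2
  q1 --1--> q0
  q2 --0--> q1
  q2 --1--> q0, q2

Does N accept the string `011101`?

Start: {q0}
read 0: {q1}
read 1: {q0}
read 1: {q0}
read 1: {q0}
read 0: {q1}
read 1: {q0}
Reachable ∩ accepting = {} — empty.

rejected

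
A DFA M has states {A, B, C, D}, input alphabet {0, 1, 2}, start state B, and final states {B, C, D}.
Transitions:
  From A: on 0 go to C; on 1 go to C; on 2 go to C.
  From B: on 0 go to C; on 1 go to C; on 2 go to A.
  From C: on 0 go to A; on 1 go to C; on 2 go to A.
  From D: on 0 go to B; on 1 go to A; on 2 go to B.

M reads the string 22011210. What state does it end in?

B --2--> A
A --2--> C
C --0--> A
A --1--> C
C --1--> C
C --2--> A
A --1--> C
C --0--> A

A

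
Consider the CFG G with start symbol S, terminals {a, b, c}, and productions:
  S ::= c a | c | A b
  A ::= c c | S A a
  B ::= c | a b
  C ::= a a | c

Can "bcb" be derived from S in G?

no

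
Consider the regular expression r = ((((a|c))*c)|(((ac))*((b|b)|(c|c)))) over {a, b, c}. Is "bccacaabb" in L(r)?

Neither (((a|c))*c) nor (((ac))*((b|b)|(c|c))) matches bccacaabb.

no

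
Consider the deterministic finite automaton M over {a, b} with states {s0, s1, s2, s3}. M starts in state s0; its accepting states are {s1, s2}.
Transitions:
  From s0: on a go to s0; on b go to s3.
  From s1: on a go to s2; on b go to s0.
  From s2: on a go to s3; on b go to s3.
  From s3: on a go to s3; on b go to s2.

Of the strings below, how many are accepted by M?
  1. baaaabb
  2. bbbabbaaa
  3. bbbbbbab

1

baaaabb: rejected
bbbabbaaa: rejected
bbbbbbab: accepted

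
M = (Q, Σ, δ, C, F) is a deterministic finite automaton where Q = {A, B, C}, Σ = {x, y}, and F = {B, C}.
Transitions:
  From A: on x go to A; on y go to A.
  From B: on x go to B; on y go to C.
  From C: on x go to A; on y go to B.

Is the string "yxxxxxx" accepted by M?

accepted

C --y--> B
B --x--> B
B --x--> B
B --x--> B
B --x--> B
B --x--> B
B --x--> B
End in state B, which is an accepting state.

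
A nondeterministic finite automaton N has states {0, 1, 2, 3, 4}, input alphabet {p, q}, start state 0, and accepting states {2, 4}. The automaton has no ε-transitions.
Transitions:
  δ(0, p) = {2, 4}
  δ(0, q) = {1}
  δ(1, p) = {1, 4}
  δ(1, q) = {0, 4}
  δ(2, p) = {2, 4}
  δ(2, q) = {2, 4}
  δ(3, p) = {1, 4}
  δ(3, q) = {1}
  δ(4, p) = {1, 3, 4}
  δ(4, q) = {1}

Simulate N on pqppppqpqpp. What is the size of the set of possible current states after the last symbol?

4

Start: {0}
read p: {2, 4}
read q: {1, 2, 4}
read p: {1, 2, 3, 4}
read p: {1, 2, 3, 4}
read p: {1, 2, 3, 4}
read p: {1, 2, 3, 4}
read q: {0, 1, 2, 4}
read p: {1, 2, 3, 4}
read q: {0, 1, 2, 4}
read p: {1, 2, 3, 4}
read p: {1, 2, 3, 4}
Final reachable set {1, 2, 3, 4} has 4 states.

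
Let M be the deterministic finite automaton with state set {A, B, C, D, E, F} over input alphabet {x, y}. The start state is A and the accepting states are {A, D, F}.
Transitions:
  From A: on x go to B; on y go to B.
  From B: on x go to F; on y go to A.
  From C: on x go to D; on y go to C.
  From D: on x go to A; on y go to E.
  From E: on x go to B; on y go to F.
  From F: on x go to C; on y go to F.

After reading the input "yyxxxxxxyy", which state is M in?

B

A --y--> B
B --y--> A
A --x--> B
B --x--> F
F --x--> C
C --x--> D
D --x--> A
A --x--> B
B --y--> A
A --y--> B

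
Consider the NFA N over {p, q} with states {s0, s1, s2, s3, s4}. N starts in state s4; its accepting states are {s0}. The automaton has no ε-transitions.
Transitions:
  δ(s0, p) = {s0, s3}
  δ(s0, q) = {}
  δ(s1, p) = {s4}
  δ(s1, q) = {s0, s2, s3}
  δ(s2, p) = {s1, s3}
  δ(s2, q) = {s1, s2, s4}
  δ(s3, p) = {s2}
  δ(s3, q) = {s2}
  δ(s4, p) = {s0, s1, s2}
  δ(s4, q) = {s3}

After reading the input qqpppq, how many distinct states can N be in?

Start: {s4}
read q: {s3}
read q: {s2}
read p: {s1, s3}
read p: {s2, s4}
read p: {s0, s1, s2, s3}
read q: {s0, s1, s2, s3, s4}
Final reachable set {s0, s1, s2, s3, s4} has 5 states.

5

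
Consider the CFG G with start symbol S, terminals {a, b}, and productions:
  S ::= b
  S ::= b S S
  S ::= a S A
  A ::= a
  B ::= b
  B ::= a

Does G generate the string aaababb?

no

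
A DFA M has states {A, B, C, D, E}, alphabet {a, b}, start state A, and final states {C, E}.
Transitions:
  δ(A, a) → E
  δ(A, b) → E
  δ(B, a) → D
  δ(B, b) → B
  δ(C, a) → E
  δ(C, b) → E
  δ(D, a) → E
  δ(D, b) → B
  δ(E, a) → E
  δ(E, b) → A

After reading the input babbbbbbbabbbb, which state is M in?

A --b--> E
E --a--> E
E --b--> A
A --b--> E
E --b--> A
A --b--> E
E --b--> A
A --b--> E
E --b--> A
A --a--> E
E --b--> A
A --b--> E
E --b--> A
A --b--> E

E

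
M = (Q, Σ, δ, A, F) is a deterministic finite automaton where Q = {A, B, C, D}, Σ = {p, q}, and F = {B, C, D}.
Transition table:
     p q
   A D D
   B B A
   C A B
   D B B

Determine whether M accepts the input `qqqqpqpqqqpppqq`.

A --q--> D
D --q--> B
B --q--> A
A --q--> D
D --p--> B
B --q--> A
A --p--> D
D --q--> B
B --q--> A
A --q--> D
D --p--> B
B --p--> B
B --p--> B
B --q--> A
A --q--> D
End in state D, which is an accepting state.

accepted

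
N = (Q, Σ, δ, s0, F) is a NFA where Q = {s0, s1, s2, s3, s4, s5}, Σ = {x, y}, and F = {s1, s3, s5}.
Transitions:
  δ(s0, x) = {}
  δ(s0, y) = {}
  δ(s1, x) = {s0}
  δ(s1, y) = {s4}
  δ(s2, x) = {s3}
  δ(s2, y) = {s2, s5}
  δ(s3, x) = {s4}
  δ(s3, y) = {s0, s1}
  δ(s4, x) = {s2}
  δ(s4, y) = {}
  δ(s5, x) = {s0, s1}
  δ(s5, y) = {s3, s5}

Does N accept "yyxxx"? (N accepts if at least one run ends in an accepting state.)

rejected

Start: {s0}
read y: {}
The reachable set is empty and stays empty for the remaining 4 symbols.
Reachable ∩ accepting = {} — empty.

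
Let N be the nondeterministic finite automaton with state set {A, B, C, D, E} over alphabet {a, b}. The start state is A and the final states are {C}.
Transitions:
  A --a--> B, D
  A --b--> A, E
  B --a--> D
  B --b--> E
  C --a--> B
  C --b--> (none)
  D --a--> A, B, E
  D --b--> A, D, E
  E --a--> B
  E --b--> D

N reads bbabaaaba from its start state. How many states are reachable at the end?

Start: {A}
read b: {A, E}
read b: {A, D, E}
read a: {A, B, D, E}
read b: {A, D, E}
read a: {A, B, D, E}
read a: {A, B, D, E}
read a: {A, B, D, E}
read b: {A, D, E}
read a: {A, B, D, E}
Final reachable set {A, B, D, E} has 4 states.

4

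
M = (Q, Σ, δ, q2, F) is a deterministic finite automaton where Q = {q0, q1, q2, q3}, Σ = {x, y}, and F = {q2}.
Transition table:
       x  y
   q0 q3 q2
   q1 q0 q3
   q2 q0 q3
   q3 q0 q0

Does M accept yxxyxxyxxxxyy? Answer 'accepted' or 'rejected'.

q2 --y--> q3
q3 --x--> q0
q0 --x--> q3
q3 --y--> q0
q0 --x--> q3
q3 --x--> q0
q0 --y--> q2
q2 --x--> q0
q0 --x--> q3
q3 --x--> q0
q0 --x--> q3
q3 --y--> q0
q0 --y--> q2
End in state q2, which is an accepting state.

accepted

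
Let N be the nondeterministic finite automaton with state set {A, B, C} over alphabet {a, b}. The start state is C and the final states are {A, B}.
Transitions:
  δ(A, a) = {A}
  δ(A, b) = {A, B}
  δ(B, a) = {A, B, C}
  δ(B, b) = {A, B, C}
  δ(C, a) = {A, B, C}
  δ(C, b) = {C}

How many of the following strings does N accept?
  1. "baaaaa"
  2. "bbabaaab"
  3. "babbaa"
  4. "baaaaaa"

4

"baaaaa": accepted
"bbabaaab": accepted
"babbaa": accepted
"baaaaaa": accepted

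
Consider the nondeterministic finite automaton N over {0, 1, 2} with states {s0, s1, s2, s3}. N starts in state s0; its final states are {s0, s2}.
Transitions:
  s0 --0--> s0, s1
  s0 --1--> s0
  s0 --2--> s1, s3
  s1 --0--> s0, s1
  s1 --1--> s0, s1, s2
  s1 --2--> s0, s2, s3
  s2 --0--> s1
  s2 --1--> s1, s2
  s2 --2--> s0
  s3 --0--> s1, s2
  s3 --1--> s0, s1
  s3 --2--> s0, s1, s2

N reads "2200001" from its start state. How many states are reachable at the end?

3

Start: {s0}
read 2: {s1, s3}
read 2: {s0, s1, s2, s3}
read 0: {s0, s1, s2}
read 0: {s0, s1}
read 0: {s0, s1}
read 0: {s0, s1}
read 1: {s0, s1, s2}
Final reachable set {s0, s1, s2} has 3 states.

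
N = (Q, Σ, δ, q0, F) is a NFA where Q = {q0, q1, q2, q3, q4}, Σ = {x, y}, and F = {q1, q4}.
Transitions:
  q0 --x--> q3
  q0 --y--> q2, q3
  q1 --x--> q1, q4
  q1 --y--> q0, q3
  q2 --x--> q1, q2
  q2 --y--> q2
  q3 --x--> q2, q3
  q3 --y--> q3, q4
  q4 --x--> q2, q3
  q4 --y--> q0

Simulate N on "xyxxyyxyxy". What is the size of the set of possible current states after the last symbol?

4

Start: {q0}
read x: {q3}
read y: {q3, q4}
read x: {q2, q3}
read x: {q1, q2, q3}
read y: {q0, q2, q3, q4}
read y: {q0, q2, q3, q4}
read x: {q1, q2, q3}
read y: {q0, q2, q3, q4}
read x: {q1, q2, q3}
read y: {q0, q2, q3, q4}
Final reachable set {q0, q2, q3, q4} has 4 states.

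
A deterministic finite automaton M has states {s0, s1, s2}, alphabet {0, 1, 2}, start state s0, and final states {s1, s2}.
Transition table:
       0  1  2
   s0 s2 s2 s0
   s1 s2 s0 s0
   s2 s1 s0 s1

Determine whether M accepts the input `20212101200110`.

accepted

s0 --2--> s0
s0 --0--> s2
s2 --2--> s1
s1 --1--> s0
s0 --2--> s0
s0 --1--> s2
s2 --0--> s1
s1 --1--> s0
s0 --2--> s0
s0 --0--> s2
s2 --0--> s1
s1 --1--> s0
s0 --1--> s2
s2 --0--> s1
End in state s1, which is an accepting state.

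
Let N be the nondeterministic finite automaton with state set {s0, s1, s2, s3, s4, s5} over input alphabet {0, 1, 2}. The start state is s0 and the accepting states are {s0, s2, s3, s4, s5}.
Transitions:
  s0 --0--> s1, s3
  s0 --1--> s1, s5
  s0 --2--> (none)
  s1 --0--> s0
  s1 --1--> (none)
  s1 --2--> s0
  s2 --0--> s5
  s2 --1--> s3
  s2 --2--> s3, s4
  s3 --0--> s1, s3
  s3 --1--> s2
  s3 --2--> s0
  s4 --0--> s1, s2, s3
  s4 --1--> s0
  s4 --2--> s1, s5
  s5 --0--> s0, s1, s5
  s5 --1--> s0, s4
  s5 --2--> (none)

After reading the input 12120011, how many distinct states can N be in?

3

Start: {s0}
read 1: {s1, s5}
read 2: {s0}
read 1: {s1, s5}
read 2: {s0}
read 0: {s1, s3}
read 0: {s0, s1, s3}
read 1: {s1, s2, s5}
read 1: {s0, s3, s4}
Final reachable set {s0, s3, s4} has 3 states.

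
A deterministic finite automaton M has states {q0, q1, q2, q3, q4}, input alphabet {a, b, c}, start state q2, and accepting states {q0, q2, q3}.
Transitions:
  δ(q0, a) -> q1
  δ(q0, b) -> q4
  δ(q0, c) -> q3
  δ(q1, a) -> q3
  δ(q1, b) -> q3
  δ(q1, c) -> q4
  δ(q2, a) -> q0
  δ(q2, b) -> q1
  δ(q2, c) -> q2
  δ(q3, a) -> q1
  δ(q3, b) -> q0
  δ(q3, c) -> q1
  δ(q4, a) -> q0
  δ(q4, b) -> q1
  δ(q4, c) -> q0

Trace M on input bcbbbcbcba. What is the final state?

q1

q2 --b--> q1
q1 --c--> q4
q4 --b--> q1
q1 --b--> q3
q3 --b--> q0
q0 --c--> q3
q3 --b--> q0
q0 --c--> q3
q3 --b--> q0
q0 --a--> q1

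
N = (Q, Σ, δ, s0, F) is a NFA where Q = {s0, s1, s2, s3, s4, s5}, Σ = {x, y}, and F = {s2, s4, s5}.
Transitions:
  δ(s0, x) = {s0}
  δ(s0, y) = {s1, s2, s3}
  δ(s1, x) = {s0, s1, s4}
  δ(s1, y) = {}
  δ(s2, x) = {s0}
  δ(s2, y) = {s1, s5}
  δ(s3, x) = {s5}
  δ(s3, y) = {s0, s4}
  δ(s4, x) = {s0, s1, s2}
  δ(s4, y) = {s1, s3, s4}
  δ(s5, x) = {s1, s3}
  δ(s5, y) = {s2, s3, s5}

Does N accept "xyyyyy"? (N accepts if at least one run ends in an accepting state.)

accepted

Start: {s0}
read x: {s0}
read y: {s1, s2, s3}
read y: {s0, s1, s4, s5}
read y: {s1, s2, s3, s4, s5}
read y: {s0, s1, s2, s3, s4, s5}
read y: {s0, s1, s2, s3, s4, s5}
Reachable ∩ accepting = {s2, s4, s5} — nonempty.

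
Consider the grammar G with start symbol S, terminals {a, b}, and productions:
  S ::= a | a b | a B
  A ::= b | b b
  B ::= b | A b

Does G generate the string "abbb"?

yes

S ⇒ aB ⇒ aAb ⇒ abbb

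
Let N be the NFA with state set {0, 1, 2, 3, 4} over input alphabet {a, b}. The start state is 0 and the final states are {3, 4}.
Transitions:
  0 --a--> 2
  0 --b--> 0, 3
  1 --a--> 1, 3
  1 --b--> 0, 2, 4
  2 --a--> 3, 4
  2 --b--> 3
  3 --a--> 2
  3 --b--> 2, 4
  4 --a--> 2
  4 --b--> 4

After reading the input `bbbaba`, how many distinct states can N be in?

3

Start: {0}
read b: {0, 3}
read b: {0, 2, 3, 4}
read b: {0, 2, 3, 4}
read a: {2, 3, 4}
read b: {2, 3, 4}
read a: {2, 3, 4}
Final reachable set {2, 3, 4} has 3 states.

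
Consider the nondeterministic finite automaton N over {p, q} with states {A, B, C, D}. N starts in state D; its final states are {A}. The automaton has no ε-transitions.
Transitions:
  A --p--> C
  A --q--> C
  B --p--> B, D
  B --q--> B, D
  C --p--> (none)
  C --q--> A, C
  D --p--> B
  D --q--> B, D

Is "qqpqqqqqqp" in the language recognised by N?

rejected

Start: {D}
read q: {B, D}
read q: {B, D}
read p: {B, D}
read q: {B, D}
read q: {B, D}
read q: {B, D}
read q: {B, D}
read q: {B, D}
read q: {B, D}
read p: {B, D}
Reachable ∩ accepting = {} — empty.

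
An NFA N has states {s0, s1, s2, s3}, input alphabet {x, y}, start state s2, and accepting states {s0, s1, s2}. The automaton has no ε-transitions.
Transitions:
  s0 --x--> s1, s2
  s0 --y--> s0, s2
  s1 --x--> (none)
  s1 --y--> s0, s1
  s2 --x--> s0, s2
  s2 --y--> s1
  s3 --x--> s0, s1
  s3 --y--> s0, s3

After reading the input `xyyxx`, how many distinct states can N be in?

3

Start: {s2}
read x: {s0, s2}
read y: {s0, s1, s2}
read y: {s0, s1, s2}
read x: {s0, s1, s2}
read x: {s0, s1, s2}
Final reachable set {s0, s1, s2} has 3 states.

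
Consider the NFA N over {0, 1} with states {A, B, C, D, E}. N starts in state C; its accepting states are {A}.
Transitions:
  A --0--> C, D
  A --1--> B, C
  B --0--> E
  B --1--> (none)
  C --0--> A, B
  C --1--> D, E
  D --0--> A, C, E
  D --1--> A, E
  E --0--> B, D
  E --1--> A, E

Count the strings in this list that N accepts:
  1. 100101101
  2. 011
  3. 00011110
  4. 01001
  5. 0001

100101101: accepted
011: rejected
00011110: accepted
01001: accepted
0001: accepted

4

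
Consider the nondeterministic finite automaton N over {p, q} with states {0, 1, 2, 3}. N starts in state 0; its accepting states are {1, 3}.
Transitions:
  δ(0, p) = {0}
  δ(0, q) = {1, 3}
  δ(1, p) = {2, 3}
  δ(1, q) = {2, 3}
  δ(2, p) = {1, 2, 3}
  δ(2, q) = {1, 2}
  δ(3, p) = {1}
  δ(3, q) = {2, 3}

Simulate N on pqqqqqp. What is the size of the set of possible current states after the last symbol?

3

Start: {0}
read p: {0}
read q: {1, 3}
read q: {2, 3}
read q: {1, 2, 3}
read q: {1, 2, 3}
read q: {1, 2, 3}
read p: {1, 2, 3}
Final reachable set {1, 2, 3} has 3 states.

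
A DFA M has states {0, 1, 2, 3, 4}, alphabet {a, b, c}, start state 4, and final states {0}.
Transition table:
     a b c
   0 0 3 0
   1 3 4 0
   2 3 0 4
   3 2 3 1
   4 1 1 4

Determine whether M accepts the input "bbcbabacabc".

rejected

4 --b--> 1
1 --b--> 4
4 --c--> 4
4 --b--> 1
1 --a--> 3
3 --b--> 3
3 --a--> 2
2 --c--> 4
4 --a--> 1
1 --b--> 4
4 --c--> 4
End in state 4, which is not an accepting state.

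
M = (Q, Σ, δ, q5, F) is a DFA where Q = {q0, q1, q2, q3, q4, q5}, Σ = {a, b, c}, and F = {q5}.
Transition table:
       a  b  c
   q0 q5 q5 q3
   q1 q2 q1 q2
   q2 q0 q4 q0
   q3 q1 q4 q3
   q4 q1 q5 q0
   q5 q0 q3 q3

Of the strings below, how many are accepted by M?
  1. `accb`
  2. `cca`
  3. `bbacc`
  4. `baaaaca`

`accb`: rejected
`cca`: rejected
`bbacc`: rejected
`baaaaca`: rejected

0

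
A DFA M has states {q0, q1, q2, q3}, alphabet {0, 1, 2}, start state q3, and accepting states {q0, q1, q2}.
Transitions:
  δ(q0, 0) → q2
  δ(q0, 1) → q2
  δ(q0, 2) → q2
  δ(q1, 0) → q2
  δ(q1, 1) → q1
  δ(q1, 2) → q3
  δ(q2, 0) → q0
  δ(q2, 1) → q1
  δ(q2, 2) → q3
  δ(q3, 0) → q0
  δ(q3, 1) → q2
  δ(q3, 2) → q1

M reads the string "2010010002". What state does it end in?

q2

q3 --2--> q1
q1 --0--> q2
q2 --1--> q1
q1 --0--> q2
q2 --0--> q0
q0 --1--> q2
q2 --0--> q0
q0 --0--> q2
q2 --0--> q0
q0 --2--> q2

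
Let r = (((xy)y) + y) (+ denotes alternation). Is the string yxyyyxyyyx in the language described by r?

no

Neither ((xy)y) nor y matches yxyyyxyyyx.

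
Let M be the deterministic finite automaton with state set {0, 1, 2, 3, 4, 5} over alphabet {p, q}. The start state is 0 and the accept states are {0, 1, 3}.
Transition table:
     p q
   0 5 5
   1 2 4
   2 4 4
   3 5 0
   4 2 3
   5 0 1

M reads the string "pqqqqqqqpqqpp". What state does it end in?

0

0 --p--> 5
5 --q--> 1
1 --q--> 4
4 --q--> 3
3 --q--> 0
0 --q--> 5
5 --q--> 1
1 --q--> 4
4 --p--> 2
2 --q--> 4
4 --q--> 3
3 --p--> 5
5 --p--> 0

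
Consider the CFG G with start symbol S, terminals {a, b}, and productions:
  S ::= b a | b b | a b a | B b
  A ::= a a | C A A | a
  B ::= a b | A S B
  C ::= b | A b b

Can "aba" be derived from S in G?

yes

S ⇒ aba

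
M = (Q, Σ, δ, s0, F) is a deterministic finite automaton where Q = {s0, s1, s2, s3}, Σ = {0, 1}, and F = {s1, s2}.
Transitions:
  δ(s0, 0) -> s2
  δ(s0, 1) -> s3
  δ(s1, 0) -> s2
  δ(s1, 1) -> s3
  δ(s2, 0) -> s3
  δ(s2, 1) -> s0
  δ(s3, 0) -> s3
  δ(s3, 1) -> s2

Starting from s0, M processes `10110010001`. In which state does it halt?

s0 --1--> s3
s3 --0--> s3
s3 --1--> s2
s2 --1--> s0
s0 --0--> s2
s2 --0--> s3
s3 --1--> s2
s2 --0--> s3
s3 --0--> s3
s3 --0--> s3
s3 --1--> s2

s2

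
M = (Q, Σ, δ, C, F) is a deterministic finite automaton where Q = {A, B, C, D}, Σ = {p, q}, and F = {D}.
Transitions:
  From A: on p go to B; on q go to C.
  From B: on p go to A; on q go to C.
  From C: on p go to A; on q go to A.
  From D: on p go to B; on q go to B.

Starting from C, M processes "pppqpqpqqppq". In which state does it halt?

C

C --p--> A
A --p--> B
B --p--> A
A --q--> C
C --p--> A
A --q--> C
C --p--> A
A --q--> C
C --q--> A
A --p--> B
B --p--> A
A --q--> C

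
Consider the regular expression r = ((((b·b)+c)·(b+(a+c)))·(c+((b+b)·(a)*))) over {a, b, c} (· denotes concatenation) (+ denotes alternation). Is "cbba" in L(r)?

Split as cb·ba: (((b·b)+c)·(b+(a+c))) matches cb and (c+((b+b)·(a)*)) matches ba.

yes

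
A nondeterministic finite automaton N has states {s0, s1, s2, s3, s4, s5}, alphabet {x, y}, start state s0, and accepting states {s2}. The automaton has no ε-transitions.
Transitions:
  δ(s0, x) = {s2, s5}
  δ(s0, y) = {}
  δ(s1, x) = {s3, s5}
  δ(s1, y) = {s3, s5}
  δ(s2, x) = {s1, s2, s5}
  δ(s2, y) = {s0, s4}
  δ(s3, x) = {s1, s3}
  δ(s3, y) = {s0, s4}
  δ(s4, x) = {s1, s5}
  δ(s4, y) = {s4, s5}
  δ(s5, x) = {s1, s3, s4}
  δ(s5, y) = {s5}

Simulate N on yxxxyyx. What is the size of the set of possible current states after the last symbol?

0

Start: {s0}
read y: {}
The reachable set is empty and stays empty for the remaining 6 symbols.
Final reachable set {} has 0 states.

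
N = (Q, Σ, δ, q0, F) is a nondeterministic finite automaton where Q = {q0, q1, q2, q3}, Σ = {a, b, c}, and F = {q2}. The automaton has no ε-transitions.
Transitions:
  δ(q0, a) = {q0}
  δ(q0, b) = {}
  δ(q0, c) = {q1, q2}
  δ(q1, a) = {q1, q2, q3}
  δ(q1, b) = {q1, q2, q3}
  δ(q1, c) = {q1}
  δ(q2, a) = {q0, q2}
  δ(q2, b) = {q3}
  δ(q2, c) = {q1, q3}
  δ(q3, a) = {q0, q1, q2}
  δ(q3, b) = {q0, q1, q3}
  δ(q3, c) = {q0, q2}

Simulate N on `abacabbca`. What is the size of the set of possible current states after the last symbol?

0

Start: {q0}
read a: {q0}
read b: {}
The reachable set is empty and stays empty for the remaining 7 symbols.
Final reachable set {} has 0 states.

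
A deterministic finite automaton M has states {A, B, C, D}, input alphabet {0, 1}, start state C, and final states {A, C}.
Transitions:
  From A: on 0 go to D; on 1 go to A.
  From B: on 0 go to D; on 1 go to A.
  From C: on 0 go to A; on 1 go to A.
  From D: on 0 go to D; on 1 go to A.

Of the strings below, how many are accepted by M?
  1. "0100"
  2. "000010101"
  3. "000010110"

"0100": rejected
"000010101": accepted
"000010110": rejected

1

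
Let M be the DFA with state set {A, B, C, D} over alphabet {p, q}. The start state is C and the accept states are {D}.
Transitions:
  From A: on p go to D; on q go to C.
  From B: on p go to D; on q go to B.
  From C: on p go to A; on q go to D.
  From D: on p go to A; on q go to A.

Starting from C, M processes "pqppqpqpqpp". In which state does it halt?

A

C --p--> A
A --q--> C
C --p--> A
A --p--> D
D --q--> A
A --p--> D
D --q--> A
A --p--> D
D --q--> A
A --p--> D
D --p--> A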